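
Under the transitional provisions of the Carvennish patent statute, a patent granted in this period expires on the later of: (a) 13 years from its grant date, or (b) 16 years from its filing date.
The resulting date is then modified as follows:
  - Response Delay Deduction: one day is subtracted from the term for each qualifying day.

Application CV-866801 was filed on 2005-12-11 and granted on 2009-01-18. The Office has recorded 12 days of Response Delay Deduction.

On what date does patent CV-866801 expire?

January 6, 2022

(a) grant + 13 years → 18 January 2022.
(b) filing + 16 years → 11 December 2021.
Later of the two: 18 January 2022.
Response Delay Deduction: −12 days → 6 January 2022.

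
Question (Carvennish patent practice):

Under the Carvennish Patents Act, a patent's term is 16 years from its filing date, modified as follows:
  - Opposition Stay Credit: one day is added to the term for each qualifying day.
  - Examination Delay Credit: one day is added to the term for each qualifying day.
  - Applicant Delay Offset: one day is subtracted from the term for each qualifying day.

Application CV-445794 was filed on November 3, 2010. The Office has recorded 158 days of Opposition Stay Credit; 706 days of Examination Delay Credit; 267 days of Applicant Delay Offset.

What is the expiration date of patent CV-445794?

Base term: filing date + 16 years → 3 November 2026.
Opposition Stay Credit: +158 days → 10 April 2027.
Examination Delay Credit: +706 days → 16 March 2029.
Applicant Delay Offset: −267 days → 22 June 2028.

June 22, 2028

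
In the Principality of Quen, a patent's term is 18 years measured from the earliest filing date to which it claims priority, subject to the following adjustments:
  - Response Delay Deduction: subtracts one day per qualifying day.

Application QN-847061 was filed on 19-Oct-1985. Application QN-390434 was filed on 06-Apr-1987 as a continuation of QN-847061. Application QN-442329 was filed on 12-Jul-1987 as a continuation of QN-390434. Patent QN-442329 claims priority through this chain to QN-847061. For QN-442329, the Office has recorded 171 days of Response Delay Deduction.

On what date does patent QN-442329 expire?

2003-05-01

Earliest priority filing: 19 October 1985.
Base term: 19 October 1985 + 18 years → 19 October 2003.
Response Delay Deduction: −171 days → 1 May 2003.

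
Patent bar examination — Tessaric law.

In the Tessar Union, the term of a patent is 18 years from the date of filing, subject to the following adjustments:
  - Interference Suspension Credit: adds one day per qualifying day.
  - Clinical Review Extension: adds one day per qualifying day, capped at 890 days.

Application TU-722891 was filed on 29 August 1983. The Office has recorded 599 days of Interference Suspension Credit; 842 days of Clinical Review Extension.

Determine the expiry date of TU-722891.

Base term: filing date + 18 years → 29 August 2001.
Interference Suspension Credit: +599 days → 20 April 2003.
Clinical Review Extension: 842 days (within the 890-day cap) → +842 days → 9 August 2005.

2005-08-09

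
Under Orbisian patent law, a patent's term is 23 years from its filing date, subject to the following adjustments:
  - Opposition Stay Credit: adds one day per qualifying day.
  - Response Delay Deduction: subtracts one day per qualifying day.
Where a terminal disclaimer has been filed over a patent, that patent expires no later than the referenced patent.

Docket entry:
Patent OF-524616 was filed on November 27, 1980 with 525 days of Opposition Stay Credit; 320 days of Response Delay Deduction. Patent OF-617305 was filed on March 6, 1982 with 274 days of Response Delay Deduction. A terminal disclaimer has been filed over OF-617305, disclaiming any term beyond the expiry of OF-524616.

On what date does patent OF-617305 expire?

June 5, 2004

Natural term of OF-617305:
  Base: filing + 23 years → 6 March 2005.
  Response Delay Deduction: −274 days → 5 June 2004.
Expiry of referenced patent OF-524616:
  Base: filing + 23 years → 27 November 2003.
  Opposition Stay Credit: +525 days → 5 May 2005.
  Response Delay Deduction: −320 days → 19 June 2004.
Terminal disclaimer: OF-617305 expires on the earlier of 5 June 2004 and 19 June 2004.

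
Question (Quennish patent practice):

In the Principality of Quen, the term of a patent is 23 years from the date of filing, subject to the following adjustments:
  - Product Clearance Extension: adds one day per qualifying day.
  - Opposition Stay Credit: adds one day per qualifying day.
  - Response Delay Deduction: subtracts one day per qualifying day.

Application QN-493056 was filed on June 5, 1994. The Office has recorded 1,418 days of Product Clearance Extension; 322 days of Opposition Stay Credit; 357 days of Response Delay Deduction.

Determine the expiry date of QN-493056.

March 19, 2021

Base term: filing date + 23 years → 5 June 2017.
Product Clearance Extension: +1418 days → 23 April 2021.
Opposition Stay Credit: +322 days → 11 March 2022.
Response Delay Deduction: −357 days → 19 March 2021.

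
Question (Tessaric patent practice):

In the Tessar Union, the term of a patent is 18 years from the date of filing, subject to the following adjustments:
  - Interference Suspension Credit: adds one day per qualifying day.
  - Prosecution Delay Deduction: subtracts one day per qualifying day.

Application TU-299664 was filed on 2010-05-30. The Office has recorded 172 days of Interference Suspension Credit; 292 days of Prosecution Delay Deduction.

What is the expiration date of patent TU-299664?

Base term: filing date + 18 years → 30 May 2028.
Interference Suspension Credit: +172 days → 18 November 2028.
Prosecution Delay Deduction: −292 days → 31 January 2028.

2028-01-31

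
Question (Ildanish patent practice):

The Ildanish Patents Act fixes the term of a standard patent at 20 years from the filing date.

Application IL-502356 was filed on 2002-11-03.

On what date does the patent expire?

Filing date + 20 years → 3 November 2022.

November 3, 2022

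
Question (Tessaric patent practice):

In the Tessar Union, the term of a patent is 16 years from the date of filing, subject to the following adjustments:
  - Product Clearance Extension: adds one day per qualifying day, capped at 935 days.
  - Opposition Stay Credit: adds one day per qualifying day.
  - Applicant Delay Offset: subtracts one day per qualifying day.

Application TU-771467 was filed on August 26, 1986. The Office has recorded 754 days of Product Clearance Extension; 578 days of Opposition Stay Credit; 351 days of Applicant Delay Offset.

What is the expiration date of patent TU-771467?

2005-05-03

Base term: filing date + 16 years → 26 August 2002.
Product Clearance Extension: 754 days (within the 935-day cap) → +754 days → 18 September 2004.
Opposition Stay Credit: +578 days → 19 April 2006.
Applicant Delay Offset: −351 days → 3 May 2005.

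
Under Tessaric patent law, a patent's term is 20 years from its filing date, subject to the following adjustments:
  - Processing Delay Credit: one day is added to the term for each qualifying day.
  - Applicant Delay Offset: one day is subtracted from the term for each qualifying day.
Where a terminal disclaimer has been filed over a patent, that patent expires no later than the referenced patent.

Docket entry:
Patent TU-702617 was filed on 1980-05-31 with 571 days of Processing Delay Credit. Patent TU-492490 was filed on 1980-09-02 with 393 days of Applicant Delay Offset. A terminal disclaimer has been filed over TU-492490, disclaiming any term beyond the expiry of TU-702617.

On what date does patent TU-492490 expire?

Natural term of TU-492490:
  Base: filing + 20 years → 2 September 2000.
  Applicant Delay Offset: −393 days → 6 August 1999.
Expiry of referenced patent TU-702617:
  Base: filing + 20 years → 31 May 2000.
  Processing Delay Credit: +571 days → 23 December 2001.
Terminal disclaimer: TU-492490 expires on the earlier of 6 August 1999 and 23 December 2001.

1999-08-06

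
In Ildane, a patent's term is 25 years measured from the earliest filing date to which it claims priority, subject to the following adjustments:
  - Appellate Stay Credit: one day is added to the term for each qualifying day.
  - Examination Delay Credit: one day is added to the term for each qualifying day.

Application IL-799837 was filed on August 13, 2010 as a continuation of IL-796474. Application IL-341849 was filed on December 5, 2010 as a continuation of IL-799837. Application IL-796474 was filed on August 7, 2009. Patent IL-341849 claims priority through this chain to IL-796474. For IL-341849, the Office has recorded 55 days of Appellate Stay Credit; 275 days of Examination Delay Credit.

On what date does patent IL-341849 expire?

Earliest priority filing: 7 August 2009.
Base term: 7 August 2009 + 25 years → 7 August 2034.
Appellate Stay Credit: +55 days → 1 October 2034.
Examination Delay Credit: +275 days → 3 July 2035.

2035-07-03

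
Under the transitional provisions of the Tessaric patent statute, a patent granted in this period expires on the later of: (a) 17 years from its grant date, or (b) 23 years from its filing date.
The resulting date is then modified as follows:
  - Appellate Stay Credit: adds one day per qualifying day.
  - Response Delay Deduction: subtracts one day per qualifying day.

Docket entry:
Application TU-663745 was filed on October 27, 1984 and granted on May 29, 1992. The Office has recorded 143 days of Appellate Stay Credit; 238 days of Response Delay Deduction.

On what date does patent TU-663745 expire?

2009-02-23

(a) grant + 17 years → 29 May 2009.
(b) filing + 23 years → 27 October 2007.
Later of the two: 29 May 2009.
Appellate Stay Credit: +143 days → 19 October 2009.
Response Delay Deduction: −238 days → 23 February 2009.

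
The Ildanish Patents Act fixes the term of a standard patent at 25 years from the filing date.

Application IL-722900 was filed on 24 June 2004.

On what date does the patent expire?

Filing date + 25 years → 24 June 2029.

June 24, 2029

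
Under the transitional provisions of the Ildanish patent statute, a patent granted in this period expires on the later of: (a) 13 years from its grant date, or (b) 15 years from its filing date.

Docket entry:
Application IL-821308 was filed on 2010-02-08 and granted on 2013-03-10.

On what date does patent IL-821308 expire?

2026-03-10

(a) grant + 13 years → 10 March 2026.
(b) filing + 15 years → 8 February 2025.
Later of the two: 10 March 2026.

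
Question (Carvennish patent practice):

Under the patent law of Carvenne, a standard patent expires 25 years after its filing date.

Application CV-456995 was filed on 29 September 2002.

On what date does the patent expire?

Filing date + 25 years → 29 September 2027.

2027-09-29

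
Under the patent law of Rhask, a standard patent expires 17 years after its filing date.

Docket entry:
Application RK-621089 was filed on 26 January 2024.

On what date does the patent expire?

2041-01-26

Filing date + 17 years → 26 January 2041.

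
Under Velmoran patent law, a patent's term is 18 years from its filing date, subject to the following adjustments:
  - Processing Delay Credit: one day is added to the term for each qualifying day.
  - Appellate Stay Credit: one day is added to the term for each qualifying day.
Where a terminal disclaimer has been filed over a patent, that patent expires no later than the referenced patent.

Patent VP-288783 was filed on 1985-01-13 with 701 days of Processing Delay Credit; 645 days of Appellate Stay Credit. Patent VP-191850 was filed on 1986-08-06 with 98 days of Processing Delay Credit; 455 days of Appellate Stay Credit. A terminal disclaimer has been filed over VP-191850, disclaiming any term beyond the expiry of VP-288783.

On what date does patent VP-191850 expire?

Natural term of VP-191850:
  Base: filing + 18 years → 6 August 2004.
  Processing Delay Credit: +98 days → 12 November 2004.
  Appellate Stay Credit: +455 days → 10 February 2006.
Expiry of referenced patent VP-288783:
  Base: filing + 18 years → 13 January 2003.
  Processing Delay Credit: +701 days → 14 December 2004.
  Appellate Stay Credit: +645 days → 20 September 2006.
Terminal disclaimer: VP-191850 expires on the earlier of 10 February 2006 and 20 September 2006.

February 10, 2006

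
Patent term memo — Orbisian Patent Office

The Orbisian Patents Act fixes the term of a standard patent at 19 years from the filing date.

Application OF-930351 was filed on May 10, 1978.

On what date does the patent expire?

Filing date + 19 years → 10 May 1997.

May 10, 1997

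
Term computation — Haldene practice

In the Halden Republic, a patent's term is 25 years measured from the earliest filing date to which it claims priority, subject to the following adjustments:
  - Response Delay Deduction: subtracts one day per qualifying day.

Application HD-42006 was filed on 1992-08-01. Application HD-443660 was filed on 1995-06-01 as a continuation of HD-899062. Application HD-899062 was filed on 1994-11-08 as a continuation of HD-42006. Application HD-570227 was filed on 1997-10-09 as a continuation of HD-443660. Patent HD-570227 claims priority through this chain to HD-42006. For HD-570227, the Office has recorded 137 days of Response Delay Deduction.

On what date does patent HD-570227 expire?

March 17, 2017

Earliest priority filing: 1 August 1992.
Base term: 1 August 1992 + 25 years → 1 August 2017.
Response Delay Deduction: −137 days → 17 March 2017.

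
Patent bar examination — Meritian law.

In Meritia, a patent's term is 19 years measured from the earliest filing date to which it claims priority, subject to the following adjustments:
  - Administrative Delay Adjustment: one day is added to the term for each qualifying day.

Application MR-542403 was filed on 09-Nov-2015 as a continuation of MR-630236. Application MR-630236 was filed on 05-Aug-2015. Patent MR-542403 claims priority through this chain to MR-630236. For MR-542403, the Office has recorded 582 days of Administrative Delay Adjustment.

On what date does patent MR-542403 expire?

Earliest priority filing: 5 August 2015.
Base term: 5 August 2015 + 19 years → 5 August 2034.
Administrative Delay Adjustment: +582 days → 9 March 2036.

March 9, 2036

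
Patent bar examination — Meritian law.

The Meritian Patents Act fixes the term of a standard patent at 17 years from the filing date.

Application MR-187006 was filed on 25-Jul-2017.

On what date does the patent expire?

Filing date + 17 years → 25 July 2034.

2034-07-25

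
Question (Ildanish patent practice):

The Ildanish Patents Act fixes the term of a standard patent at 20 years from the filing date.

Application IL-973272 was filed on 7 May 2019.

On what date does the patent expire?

Filing date + 20 years → 7 May 2039.

May 7, 2039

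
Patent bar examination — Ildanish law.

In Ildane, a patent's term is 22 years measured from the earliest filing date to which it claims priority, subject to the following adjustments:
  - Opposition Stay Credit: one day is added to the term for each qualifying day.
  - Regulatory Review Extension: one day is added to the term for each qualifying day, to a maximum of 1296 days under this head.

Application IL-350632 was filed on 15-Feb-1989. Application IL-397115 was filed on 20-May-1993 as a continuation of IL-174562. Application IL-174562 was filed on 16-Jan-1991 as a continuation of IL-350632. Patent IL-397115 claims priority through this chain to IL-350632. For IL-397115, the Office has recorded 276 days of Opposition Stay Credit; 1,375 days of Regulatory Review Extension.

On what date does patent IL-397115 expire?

Earliest priority filing: 15 February 1989.
Base term: 15 February 1989 + 22 years → 15 February 2011.
Opposition Stay Credit: +276 days → 18 November 2011.
Regulatory Review Extension: 1375 days claimed exceeds the 1296-day cap, so +1296 days → 6 June 2015.

June 6, 2015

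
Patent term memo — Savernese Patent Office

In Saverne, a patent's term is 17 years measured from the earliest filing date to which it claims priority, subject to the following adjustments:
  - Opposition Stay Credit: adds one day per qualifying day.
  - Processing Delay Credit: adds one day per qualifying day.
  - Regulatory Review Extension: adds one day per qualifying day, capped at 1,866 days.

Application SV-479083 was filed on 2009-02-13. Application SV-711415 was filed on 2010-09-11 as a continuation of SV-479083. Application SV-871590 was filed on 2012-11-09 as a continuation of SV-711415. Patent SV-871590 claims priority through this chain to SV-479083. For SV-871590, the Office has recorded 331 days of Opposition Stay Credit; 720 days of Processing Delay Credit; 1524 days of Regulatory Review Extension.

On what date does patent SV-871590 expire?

March 3, 2033

Earliest priority filing: 13 February 2009.
Base term: 13 February 2009 + 17 years → 13 February 2026.
Opposition Stay Credit: +331 days → 10 January 2027.
Processing Delay Credit: +720 days → 30 December 2028.
Regulatory Review Extension: 1524 days (within the 1866-day cap) → +1524 days → 3 March 2033.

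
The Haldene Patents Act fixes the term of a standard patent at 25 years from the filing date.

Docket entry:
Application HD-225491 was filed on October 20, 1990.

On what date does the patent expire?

October 20, 2015

Filing date + 25 years → 20 October 2015.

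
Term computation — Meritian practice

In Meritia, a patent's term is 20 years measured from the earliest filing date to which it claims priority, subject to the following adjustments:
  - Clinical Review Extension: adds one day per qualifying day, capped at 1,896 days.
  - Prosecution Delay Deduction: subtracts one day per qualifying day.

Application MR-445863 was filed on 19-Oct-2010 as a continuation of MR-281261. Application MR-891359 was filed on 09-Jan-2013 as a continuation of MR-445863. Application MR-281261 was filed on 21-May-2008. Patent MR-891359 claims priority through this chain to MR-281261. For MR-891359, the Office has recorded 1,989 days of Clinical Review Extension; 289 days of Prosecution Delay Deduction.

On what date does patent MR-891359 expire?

Earliest priority filing: 21 May 2008.
Base term: 21 May 2008 + 20 years → 21 May 2028.
Clinical Review Extension: 1989 days claimed exceeds the 1896-day cap, so +1896 days → 30 July 2033.
Prosecution Delay Deduction: −289 days → 14 October 2032.

October 14, 2032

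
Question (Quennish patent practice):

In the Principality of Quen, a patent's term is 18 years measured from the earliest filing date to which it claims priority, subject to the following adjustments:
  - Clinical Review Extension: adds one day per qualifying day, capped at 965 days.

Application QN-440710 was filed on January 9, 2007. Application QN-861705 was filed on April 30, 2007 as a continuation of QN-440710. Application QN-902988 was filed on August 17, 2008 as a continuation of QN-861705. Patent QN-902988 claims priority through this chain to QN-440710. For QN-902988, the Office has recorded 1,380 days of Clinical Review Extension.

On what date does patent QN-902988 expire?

September 1, 2027

Earliest priority filing: 9 January 2007.
Base term: 9 January 2007 + 18 years → 9 January 2025.
Clinical Review Extension: 1380 days claimed exceeds the 965-day cap, so +965 days → 1 September 2027.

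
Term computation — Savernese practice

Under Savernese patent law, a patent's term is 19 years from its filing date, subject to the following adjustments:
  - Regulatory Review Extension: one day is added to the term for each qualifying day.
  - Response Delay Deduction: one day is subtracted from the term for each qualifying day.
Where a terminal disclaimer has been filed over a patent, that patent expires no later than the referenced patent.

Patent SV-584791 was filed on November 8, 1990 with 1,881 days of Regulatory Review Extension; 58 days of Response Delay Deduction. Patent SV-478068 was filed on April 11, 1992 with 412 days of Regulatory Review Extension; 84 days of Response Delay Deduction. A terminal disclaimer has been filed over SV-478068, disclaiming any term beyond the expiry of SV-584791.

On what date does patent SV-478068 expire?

Natural term of SV-478068:
  Base: filing + 19 years → 11 April 2011.
  Regulatory Review Extension: +412 days → 27 May 2012.
  Response Delay Deduction: −84 days → 4 March 2012.
Expiry of referenced patent SV-584791:
  Base: filing + 19 years → 8 November 2009.
  Regulatory Review Extension: +1881 days → 2 January 2015.
  Response Delay Deduction: −58 days → 5 November 2014.
Terminal disclaimer: SV-478068 expires on the earlier of 4 March 2012 and 5 November 2014.

2012-03-04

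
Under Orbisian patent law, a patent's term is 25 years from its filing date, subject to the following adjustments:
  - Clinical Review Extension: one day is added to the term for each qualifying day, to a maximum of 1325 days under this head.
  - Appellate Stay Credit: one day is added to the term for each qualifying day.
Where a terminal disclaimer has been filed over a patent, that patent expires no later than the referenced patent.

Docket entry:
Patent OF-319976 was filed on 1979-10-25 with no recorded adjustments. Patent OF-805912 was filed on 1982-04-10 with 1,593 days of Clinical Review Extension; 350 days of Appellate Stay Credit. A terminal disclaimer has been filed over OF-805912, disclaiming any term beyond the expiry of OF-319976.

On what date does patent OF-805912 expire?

October 25, 2004

Natural term of OF-805912:
  Base: filing + 25 years → 10 April 2007.
  Clinical Review Extension: 1593 days claimed exceeds the 1325-day cap, so +1325 days → 25 November 2010.
  Appellate Stay Credit: +350 days → 10 November 2011.
Expiry of referenced patent OF-319976:
  Base: filing + 25 years → 25 October 2004.
Terminal disclaimer: OF-805912 expires on the earlier of 10 November 2011 and 25 October 2004.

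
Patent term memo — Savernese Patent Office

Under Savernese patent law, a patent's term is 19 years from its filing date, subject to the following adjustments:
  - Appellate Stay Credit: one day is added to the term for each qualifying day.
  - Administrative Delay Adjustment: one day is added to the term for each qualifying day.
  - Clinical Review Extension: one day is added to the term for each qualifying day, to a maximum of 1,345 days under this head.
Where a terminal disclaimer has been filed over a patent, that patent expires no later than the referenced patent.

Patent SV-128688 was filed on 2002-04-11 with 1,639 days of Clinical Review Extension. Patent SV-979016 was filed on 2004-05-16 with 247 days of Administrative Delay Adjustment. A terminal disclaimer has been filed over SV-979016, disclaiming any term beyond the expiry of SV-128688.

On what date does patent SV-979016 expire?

January 18, 2024

Natural term of SV-979016:
  Base: filing + 19 years → 16 May 2023.
  Administrative Delay Adjustment: +247 days → 18 January 2024.
Expiry of referenced patent SV-128688:
  Base: filing + 19 years → 11 April 2021.
  Clinical Review Extension: 1639 days claimed exceeds the 1345-day cap, so +1345 days → 16 December 2024.
Terminal disclaimer: SV-979016 expires on the earlier of 18 January 2024 and 16 December 2024.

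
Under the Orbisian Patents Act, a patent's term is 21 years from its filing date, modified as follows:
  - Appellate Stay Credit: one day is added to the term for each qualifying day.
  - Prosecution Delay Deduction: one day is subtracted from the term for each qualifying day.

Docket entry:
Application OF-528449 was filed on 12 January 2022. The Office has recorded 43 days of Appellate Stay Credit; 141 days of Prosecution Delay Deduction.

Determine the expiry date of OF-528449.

2042-10-06

Base term: filing date + 21 years → 12 January 2043.
Appellate Stay Credit: +43 days → 24 February 2043.
Prosecution Delay Deduction: −141 days → 6 October 2042.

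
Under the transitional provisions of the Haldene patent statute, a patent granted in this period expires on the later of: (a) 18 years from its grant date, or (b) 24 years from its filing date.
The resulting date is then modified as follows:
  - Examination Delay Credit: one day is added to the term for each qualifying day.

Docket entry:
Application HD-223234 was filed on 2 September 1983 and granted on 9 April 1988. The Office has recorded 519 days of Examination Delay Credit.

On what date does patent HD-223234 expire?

February 2, 2009

(a) grant + 18 years → 9 April 2006.
(b) filing + 24 years → 2 September 2007.
Later of the two: 2 September 2007.
Examination Delay Credit: +519 days → 2 February 2009.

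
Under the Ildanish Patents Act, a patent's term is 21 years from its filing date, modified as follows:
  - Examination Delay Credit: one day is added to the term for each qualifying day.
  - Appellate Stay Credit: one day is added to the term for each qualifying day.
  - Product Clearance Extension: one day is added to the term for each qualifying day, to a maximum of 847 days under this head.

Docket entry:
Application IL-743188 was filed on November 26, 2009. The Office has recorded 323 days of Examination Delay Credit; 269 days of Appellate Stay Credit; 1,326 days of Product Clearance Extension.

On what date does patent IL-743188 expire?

2034-11-04

Base term: filing date + 21 years → 26 November 2030.
Examination Delay Credit: +323 days → 15 October 2031.
Appellate Stay Credit: +269 days → 10 July 2032.
Product Clearance Extension: 1326 days claimed exceeds the 847-day cap, so +847 days → 4 November 2034.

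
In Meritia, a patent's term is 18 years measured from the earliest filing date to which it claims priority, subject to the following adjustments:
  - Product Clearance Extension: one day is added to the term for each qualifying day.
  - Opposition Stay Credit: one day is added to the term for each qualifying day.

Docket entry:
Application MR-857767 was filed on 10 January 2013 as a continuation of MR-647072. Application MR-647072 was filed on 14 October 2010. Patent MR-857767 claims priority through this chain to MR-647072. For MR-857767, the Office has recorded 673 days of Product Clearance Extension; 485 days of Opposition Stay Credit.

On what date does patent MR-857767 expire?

2031-12-16

Earliest priority filing: 14 October 2010.
Base term: 14 October 2010 + 18 years → 14 October 2028.
Product Clearance Extension: +673 days → 18 August 2030.
Opposition Stay Credit: +485 days → 16 December 2031.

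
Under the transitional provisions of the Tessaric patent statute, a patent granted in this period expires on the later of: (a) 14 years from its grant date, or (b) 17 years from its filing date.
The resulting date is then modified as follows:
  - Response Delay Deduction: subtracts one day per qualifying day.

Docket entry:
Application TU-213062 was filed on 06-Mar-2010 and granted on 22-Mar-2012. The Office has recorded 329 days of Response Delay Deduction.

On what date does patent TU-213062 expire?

2026-04-11

(a) grant + 14 years → 22 March 2026.
(b) filing + 17 years → 6 March 2027.
Later of the two: 6 March 2027.
Response Delay Deduction: −329 days → 11 April 2026.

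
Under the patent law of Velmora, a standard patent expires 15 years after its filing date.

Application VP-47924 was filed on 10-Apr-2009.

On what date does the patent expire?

Filing date + 15 years → 10 April 2024.

April 10, 2024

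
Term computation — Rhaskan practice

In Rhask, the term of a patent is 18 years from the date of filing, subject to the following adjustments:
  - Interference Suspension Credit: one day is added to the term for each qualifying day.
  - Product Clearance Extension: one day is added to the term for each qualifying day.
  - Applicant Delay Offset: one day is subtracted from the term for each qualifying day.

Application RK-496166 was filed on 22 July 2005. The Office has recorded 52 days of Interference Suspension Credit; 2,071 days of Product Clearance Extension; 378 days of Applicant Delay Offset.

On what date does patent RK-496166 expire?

Base term: filing date + 18 years → 22 July 2023.
Interference Suspension Credit: +52 days → 12 September 2023.
Product Clearance Extension: +2071 days → 14 May 2029.
Applicant Delay Offset: −378 days → 1 May 2028.

May 1, 2028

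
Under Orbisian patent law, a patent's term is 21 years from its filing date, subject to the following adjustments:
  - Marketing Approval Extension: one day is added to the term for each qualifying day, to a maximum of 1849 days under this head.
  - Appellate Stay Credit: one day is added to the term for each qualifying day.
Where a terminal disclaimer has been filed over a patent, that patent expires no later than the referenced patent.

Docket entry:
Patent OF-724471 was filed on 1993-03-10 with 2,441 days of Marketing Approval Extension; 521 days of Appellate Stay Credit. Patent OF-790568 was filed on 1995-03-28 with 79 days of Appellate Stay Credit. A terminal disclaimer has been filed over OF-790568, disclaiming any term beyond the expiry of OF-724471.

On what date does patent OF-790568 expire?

Natural term of OF-790568:
  Base: filing + 21 years → 28 March 2016.
  Appellate Stay Credit: +79 days → 15 June 2016.
Expiry of referenced patent OF-724471:
  Base: filing + 21 years → 10 March 2014.
  Marketing Approval Extension: 2441 days claimed exceeds the 1849-day cap, so +1849 days → 2 April 2019.
  Appellate Stay Credit: +521 days → 4 September 2020.
Terminal disclaimer: OF-790568 expires on the earlier of 15 June 2016 and 4 September 2020.

2016-06-15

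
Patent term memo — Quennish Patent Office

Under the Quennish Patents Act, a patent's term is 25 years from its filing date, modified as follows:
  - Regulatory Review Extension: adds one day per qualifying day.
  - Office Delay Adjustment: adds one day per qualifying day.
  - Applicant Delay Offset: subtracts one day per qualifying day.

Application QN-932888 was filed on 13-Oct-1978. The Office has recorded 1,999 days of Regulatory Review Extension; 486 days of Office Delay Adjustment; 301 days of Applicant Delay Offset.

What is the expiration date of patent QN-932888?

October 5, 2009

Base term: filing date + 25 years → 13 October 2003.
Regulatory Review Extension: +1999 days → 3 April 2009.
Office Delay Adjustment: +486 days → 2 August 2010.
Applicant Delay Offset: −301 days → 5 October 2009.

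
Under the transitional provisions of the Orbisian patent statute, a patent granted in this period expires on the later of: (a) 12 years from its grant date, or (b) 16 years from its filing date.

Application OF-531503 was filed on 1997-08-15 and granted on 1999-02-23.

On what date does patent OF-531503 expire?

August 15, 2013

(a) grant + 12 years → 23 February 2011.
(b) filing + 16 years → 15 August 2013.
Later of the two: 15 August 2013.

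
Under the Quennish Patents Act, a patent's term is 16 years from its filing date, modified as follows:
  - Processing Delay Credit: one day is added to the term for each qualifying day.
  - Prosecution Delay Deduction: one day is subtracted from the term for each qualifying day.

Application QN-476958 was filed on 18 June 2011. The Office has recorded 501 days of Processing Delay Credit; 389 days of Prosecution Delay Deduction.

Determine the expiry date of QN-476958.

Base term: filing date + 16 years → 18 June 2027.
Processing Delay Credit: +501 days → 31 October 2028.
Prosecution Delay Deduction: −389 days → 8 October 2027.

October 8, 2027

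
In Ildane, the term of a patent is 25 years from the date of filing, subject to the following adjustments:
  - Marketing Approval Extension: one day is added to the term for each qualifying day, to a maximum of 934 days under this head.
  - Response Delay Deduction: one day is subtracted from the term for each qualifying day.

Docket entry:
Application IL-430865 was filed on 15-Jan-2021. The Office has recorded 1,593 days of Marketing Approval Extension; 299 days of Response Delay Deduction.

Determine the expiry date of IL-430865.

October 12, 2047

Base term: filing date + 25 years → 15 January 2046.
Marketing Approval Extension: 1593 days claimed exceeds the 934-day cap, so +934 days → 6 August 2048.
Response Delay Deduction: −299 days → 12 October 2047.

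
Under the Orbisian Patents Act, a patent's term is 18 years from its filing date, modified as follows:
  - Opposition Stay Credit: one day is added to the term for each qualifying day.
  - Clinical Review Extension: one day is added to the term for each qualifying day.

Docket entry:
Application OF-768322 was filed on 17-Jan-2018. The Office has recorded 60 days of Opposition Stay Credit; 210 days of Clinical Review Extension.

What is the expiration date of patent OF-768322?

Base term: filing date + 18 years → 17 January 2036.
Opposition Stay Credit: +60 days → 17 March 2036.
Clinical Review Extension: +210 days → 13 October 2036.

2036-10-13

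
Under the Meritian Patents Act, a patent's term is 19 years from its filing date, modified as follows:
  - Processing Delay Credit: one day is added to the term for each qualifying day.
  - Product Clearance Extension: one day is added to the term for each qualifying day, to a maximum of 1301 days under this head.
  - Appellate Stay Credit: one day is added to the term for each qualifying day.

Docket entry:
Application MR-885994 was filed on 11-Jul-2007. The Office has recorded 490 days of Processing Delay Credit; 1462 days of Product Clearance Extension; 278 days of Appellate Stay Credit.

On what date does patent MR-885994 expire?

March 10, 2032

Base term: filing date + 19 years → 11 July 2026.
Processing Delay Credit: +490 days → 13 November 2027.
Product Clearance Extension: 1462 days claimed exceeds the 1301-day cap, so +1301 days → 6 June 2031.
Appellate Stay Credit: +278 days → 10 March 2032.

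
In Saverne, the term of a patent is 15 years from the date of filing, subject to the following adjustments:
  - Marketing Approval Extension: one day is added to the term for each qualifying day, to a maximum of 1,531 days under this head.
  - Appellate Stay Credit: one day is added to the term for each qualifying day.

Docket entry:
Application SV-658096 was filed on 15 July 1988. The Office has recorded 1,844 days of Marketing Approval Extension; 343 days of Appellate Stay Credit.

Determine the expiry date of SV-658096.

August 31, 2008

Base term: filing date + 15 years → 15 July 2003.
Marketing Approval Extension: 1844 days claimed exceeds the 1531-day cap, so +1531 days → 23 September 2007.
Appellate Stay Credit: +343 days → 31 August 2008.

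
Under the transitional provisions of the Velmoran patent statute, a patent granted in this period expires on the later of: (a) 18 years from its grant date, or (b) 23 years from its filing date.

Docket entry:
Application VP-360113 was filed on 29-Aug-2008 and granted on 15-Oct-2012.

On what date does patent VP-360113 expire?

(a) grant + 18 years → 15 October 2030.
(b) filing + 23 years → 29 August 2031.
Later of the two: 29 August 2031.

August 29, 2031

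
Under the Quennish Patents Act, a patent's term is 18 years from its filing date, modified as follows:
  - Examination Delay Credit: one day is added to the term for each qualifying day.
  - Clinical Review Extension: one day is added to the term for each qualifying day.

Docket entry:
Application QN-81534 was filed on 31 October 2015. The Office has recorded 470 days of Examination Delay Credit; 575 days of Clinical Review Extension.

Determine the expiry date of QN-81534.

September 10, 2036

Base term: filing date + 18 years → 31 October 2033.
Examination Delay Credit: +470 days → 13 February 2035.
Clinical Review Extension: +575 days → 10 September 2036.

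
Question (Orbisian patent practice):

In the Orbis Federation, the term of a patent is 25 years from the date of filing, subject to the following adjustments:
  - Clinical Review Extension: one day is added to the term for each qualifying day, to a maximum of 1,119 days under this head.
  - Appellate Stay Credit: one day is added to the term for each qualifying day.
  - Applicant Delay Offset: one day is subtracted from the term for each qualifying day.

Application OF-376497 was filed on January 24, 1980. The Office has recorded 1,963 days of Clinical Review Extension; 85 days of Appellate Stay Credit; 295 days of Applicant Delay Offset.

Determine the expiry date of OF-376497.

2007-07-22

Base term: filing date + 25 years → 24 January 2005.
Clinical Review Extension: 1963 days claimed exceeds the 1119-day cap, so +1119 days → 17 February 2008.
Appellate Stay Credit: +85 days → 12 May 2008.
Applicant Delay Offset: −295 days → 22 July 2007.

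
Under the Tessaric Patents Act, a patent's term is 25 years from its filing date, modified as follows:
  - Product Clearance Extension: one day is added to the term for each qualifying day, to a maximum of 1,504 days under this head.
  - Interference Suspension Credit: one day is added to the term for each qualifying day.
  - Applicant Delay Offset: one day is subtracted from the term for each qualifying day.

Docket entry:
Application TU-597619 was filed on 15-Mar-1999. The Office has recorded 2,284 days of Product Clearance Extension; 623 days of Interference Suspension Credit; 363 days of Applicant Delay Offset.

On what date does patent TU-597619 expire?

2029-01-12

Base term: filing date + 25 years → 15 March 2024.
Product Clearance Extension: 2284 days claimed exceeds the 1504-day cap, so +1504 days → 27 April 2028.
Interference Suspension Credit: +623 days → 10 January 2030.
Applicant Delay Offset: −363 days → 12 January 2029.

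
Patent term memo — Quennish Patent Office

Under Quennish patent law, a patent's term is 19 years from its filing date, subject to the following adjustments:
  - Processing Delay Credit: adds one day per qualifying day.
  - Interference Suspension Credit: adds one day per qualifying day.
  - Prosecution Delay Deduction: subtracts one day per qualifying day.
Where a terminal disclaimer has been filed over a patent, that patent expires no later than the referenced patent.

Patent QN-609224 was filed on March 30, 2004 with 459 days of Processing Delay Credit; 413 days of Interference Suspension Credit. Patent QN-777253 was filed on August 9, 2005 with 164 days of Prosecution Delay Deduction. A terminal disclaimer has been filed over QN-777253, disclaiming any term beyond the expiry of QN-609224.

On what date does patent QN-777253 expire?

February 27, 2024

Natural term of QN-777253:
  Base: filing + 19 years → 9 August 2024.
  Prosecution Delay Deduction: −164 days → 27 February 2024.
Expiry of referenced patent QN-609224:
  Base: filing + 19 years → 30 March 2023.
  Processing Delay Credit: +459 days → 1 July 2024.
  Interference Suspension Credit: +413 days → 18 August 2025.
Terminal disclaimer: QN-777253 expires on the earlier of 27 February 2024 and 18 August 2025.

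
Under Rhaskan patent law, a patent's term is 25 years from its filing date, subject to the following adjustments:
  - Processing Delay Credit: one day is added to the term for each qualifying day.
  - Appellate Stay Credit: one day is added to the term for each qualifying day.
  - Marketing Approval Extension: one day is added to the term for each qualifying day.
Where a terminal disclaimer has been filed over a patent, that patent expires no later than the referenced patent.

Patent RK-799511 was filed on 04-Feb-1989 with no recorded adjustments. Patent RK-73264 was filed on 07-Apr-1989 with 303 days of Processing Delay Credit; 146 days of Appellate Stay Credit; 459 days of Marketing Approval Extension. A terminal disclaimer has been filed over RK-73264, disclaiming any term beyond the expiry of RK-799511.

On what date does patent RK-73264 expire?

Natural term of RK-73264:
  Base: filing + 25 years → 7 April 2014.
  Processing Delay Credit: +303 days → 4 February 2015.
  Appellate Stay Credit: +146 days → 30 June 2015.
  Marketing Approval Extension: +459 days → 1 October 2016.
Expiry of referenced patent RK-799511:
  Base: filing + 25 years → 4 February 2014.
Terminal disclaimer: RK-73264 expires on the earlier of 1 October 2016 and 4 February 2014.

February 4, 2014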